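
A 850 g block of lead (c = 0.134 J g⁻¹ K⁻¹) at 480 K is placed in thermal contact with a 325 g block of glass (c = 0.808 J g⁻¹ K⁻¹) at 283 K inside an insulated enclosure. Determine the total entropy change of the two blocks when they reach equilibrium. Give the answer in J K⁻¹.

ΔS_total = 11.8 J/K

Energy balance: T_f = (m₁c₁T₁ + m₂c₂T₂)/(m₁c₁ + m₂c₂) = 342.6 K.
ΔS₁ = m₁c₁ ln(T_f/T₁) = 113.9 × ln(342.6/480) = -38.41 J/K.
ΔS₂ = m₂c₂ ln(T_f/T₂) = 262.6 × ln(342.6/283) = 50.19 J/K.
ΔS_total = -38.41 + 50.19 = 11.8 J/K.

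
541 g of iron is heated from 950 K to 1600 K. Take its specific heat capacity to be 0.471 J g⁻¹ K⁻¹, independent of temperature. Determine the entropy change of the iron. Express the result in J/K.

ΔS = 133 J/K

ΔS = ∫dQ_rev/T = m c ln(T₂/T₁) = 541 × 0.471 × ln(1600/950) = 133 J/K.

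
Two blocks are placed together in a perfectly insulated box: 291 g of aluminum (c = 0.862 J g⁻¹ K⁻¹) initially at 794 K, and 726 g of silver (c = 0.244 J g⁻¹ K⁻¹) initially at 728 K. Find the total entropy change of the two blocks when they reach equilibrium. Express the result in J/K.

ΔS_total = 0.389 J/K

Energy balance: T_f = (m₁c₁T₁ + m₂c₂T₂)/(m₁c₁ + m₂c₂) = 766.68 K.
ΔS₁ = m₁c₁ ln(T_f/T₁) = 250.842 × ln(766.68/794) = -8.782 J/K.
ΔS₂ = m₂c₂ ln(T_f/T₂) = 177.144 × ln(766.68/728) = 9.171 J/K.
ΔS_total = -8.782 + 9.171 = 0.389 J/K.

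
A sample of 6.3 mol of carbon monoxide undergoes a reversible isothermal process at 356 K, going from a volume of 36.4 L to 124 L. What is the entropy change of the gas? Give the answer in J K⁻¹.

For an isothermal ideal gas ΔS_gas = nR ln(V₂/V₁) = 6.3 × 8.314 × ln(124/36.4) = 64.2 J/K.

ΔS_gas = 64.2 J/K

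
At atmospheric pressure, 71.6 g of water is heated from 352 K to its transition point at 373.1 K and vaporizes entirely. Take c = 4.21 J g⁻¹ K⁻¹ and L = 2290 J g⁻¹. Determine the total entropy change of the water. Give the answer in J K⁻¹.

Warming step: ΔS₁ = m c ln(T_tr/T_i) = 71.6 × 4.21 × ln(373.1/352) = 17.55 J/K.
Phase change: ΔS₂ = +mL/T_tr = 71.6 × 2290 / 373.1 = 439.5 J/K.
ΔS_total = (17.55) + (439.5) = 457 J/K.

ΔS = 457 J/K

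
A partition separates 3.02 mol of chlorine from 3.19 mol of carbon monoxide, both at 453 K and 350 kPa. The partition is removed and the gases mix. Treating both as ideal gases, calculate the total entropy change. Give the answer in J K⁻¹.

Mole fractions: x_A = 3.02/6.21 = 0.486, x_B = 0.514.
ΔS_mix = −R(n_A ln x_A + n_B ln x_B) = −8.314 × (3.02 ln 0.486 + 3.19 ln 0.514) = 35.8 J/K.

ΔS_mix = 35.8 J/K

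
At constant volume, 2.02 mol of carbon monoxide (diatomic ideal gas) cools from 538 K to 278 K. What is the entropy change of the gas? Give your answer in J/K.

ΔS = -27.7 J/K

At constant volume, ΔS = nC_V ln(T₂/T₁) with C_V = 5R/2 = 20.79 J mol⁻¹ K⁻¹.
ΔS = 2.02 × 20.79 × ln(278/538) = -27.7 J/K.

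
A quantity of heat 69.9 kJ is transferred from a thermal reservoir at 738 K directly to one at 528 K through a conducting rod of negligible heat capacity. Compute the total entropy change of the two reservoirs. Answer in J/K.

ΔS_total = 37.7 J/K

ΔS_hot = −Q/T_H = −69900/738 = -94.72 J/K and ΔS_cold = +Q/T_C = 69900/528 = 132.4 J/K.
ΔS_total = -94.72 + 132.4 = 37.7 J/K, positive as the second law requires.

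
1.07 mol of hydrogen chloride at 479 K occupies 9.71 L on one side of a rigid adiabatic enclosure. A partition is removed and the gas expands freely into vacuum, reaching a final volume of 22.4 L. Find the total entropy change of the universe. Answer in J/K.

For an ideal gas in free expansion Q = 0 and W = 0, so T is unchanged.
Entropy is a state function; using a reversible isothermal path, ΔS_gas = nR ln(V₂/V₁) = 1.07 × 8.314 × ln(22.4/9.71) = 7.44 J/K.
The insulated surroundings exchange no heat, so ΔS_surr = 0 and ΔS_universe = ΔS_gas.

ΔS_universe = 7.44 J/K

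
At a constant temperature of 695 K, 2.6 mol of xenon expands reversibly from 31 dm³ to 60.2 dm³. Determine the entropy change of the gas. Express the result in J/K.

For an isothermal ideal gas ΔS_gas = nR ln(V₂/V₁) = 2.6 × 8.314 × ln(60.2/31) = 14.3 J/K.

ΔS_gas = 14.3 J/K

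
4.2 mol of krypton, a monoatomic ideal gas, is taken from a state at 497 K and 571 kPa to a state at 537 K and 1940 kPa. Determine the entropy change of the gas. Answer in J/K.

ΔS = nC_p ln(T₂/T₁) − nR ln(P₂/P₁), with C_p = 5R/2 = 20.79 J mol⁻¹ K⁻¹ for a monoatomic ideal gas.
ΔS = 4.2 × [20.79 × ln(537/497) − 8.314 × ln(1940/571)] = -36 J/K.

ΔS = -36 J/K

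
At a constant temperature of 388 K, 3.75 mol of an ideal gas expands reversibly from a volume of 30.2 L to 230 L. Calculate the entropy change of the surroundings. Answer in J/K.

For an isothermal ideal gas ΔS_gas = nR ln(V₂/V₁) = 3.75 × 8.314 × ln(230/30.2) = 63.3 J/K.
The process is reversible, so ΔS_surr = −ΔS_gas = -63.3 J/K and ΔS_universe = 0.

ΔS_surr = -63.3 J/K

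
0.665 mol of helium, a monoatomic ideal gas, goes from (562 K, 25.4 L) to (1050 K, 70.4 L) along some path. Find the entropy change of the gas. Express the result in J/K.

ΔS = 10.8 J/K

Entropy is a state function: ΔS = nC_V ln(T₂/T₁) + nR ln(V₂/V₁), with C_V = 3R/2 = 12.47 J mol⁻¹ K⁻¹ for a monoatomic ideal gas.
ΔS = 0.665 × [12.47 × ln(1050/562) + 8.314 × ln(70.4/25.4)] = 10.8 J/K.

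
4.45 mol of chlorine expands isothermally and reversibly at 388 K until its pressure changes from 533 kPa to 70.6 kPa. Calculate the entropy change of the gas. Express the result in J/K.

ΔS_gas = 74.8 J/K

For an isothermal ideal gas ΔS_gas = nR ln(P₁/P₂) = 4.45 × 8.314 × ln(533/70.6) = 74.8 J/K.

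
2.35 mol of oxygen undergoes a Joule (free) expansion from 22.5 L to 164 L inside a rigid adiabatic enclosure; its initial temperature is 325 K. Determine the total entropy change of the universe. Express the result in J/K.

No heat is exchanged and no work is done, so the ideal-gas temperature stays constant.
Entropy is a state function; using a reversible isothermal path, ΔS_gas = nR ln(V₂/V₁) = 2.35 × 8.314 × ln(164/22.5) = 38.8 J/K.
The insulated surroundings exchange no heat, so ΔS_surr = 0 and ΔS_universe = ΔS_gas.

ΔS_universe = 38.8 J/K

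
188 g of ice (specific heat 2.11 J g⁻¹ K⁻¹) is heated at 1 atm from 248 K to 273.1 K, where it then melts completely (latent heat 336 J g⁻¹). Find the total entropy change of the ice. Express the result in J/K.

Warming step: ΔS₁ = m c ln(T_tr/T_i) = 188 × 2.11 × ln(273.1/248) = 38.24 J/K.
Phase change: ΔS₂ = +mL/T_tr = 188 × 336 / 273.1 = 231.3 J/K.
ΔS_total = (38.24) + (231.3) = 270 J/K.

ΔS = 270 J/K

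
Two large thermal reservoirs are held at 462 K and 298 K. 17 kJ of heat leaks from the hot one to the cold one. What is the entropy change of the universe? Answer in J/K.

ΔS_total = 20.3 J/K

ΔS_hot = −Q/T_H = −17000/462 = -36.7965 J/K and ΔS_cold = +Q/T_C = 17000/298 = 57.047 J/K.
ΔS_total = -36.7965 + 57.047 = 20.3 J/K, positive as the second law requires.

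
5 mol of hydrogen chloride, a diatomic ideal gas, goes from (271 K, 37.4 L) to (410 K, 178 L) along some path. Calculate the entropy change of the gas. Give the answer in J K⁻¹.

Entropy is a state function: ΔS = nC_V ln(T₂/T₁) + nR ln(V₂/V₁), with C_V = 5R/2 = 20.79 J mol⁻¹ K⁻¹ for a diatomic ideal gas.
ΔS = 5 × [20.79 × ln(410/271) + 8.314 × ln(178/37.4)] = 108 J/K.

ΔS = 108 J/K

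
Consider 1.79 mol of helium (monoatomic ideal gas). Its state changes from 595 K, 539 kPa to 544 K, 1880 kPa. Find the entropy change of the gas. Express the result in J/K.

ΔS = -21.9 J/K

ΔS = nC_p ln(T₂/T₁) − nR ln(P₂/P₁), with C_p = 5R/2 = 20.79 J mol⁻¹ K⁻¹ for a monoatomic ideal gas.
ΔS = 1.79 × [20.79 × ln(544/595) − 8.314 × ln(1880/539)] = -21.9 J/K.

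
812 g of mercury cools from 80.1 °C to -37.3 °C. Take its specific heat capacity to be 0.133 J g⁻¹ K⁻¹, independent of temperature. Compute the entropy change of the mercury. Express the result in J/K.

In kelvin: T₁ = 353.25 K, T₂ = 235.85 K. ΔS = ∫dQ_rev/T = m c ln(T₂/T₁) = 812 × 0.133 × ln(235.85/353.25) = -43.6 J/K.

ΔS = -43.6 J/K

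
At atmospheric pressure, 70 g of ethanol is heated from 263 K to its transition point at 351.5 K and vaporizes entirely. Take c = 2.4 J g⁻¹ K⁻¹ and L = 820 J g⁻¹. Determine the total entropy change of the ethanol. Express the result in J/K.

ΔS = 212 J/K

Warming step: ΔS₁ = m c ln(T_tr/T_i) = 70 × 2.4 × ln(351.5/263) = 48.73 J/K.
Phase change: ΔS₂ = +mL/T_tr = 70 × 820 / 351.5 = 163.3 J/K.
ΔS_total = (48.73) + (163.3) = 212 J/K.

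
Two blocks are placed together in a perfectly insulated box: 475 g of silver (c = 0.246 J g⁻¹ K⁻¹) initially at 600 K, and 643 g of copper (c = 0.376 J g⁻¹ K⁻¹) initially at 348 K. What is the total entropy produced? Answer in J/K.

Energy balance: T_f = (m₁c₁T₁ + m₂c₂T₂)/(m₁c₁ + m₂c₂) = 430.11 K.
ΔS₁ = m₁c₁ ln(T_f/T₁) = 116.85 × ln(430.11/600) = -38.9 J/K.
ΔS₂ = m₂c₂ ln(T_f/T₂) = 241.768 × ln(430.11/348) = 51.22 J/K.
ΔS_total = -38.9 + 51.22 = 12.3 J/K.

ΔS_total = 12.3 J/K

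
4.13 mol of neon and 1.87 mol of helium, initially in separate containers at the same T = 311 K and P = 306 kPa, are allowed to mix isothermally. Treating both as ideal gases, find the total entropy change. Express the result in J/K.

Mole fractions: x_A = 4.13/6 = 0.688, x_B = 0.312.
ΔS_mix = −R(n_A ln x_A + n_B ln x_B) = −8.314 × (4.13 ln 0.688 + 1.87 ln 0.312) = 30.9 J/K.

ΔS_mix = 30.9 J/K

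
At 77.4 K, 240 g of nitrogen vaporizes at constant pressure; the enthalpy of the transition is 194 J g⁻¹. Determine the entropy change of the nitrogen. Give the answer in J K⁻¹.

ΔS = 602 J/K

Heat absorbed by the substance: Q = mL = 240 × 194 = 46560 J.
At constant T, ΔS = Q_rev/T = 46560 / 77.4 = 602 J/K.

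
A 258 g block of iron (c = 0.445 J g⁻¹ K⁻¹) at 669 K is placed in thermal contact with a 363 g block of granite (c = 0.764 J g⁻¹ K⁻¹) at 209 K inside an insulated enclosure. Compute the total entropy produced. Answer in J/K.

Energy balance: T_f = (m₁c₁T₁ + m₂c₂T₂)/(m₁c₁ + m₂c₂) = 343.68 K.
ΔS₁ = m₁c₁ ln(T_f/T₁) = 114.81 × ln(343.68/669) = -76.473 J/K.
ΔS₂ = m₂c₂ ln(T_f/T₂) = 277.332 × ln(343.68/209) = 137.94 J/K.
ΔS_total = -76.473 + 137.94 = 61.5 J/K.

ΔS_total = 61.5 J/K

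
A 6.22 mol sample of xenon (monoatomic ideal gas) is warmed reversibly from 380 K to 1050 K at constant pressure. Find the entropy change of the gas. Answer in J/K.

At constant pressure, ΔS = nC_p ln(T₂/T₁) with C_p = 5R/2 = 20.79 J mol⁻¹ K⁻¹.
ΔS = 6.22 × 20.79 × ln(1050/380) = 131 J/K.

ΔS = 131 J/K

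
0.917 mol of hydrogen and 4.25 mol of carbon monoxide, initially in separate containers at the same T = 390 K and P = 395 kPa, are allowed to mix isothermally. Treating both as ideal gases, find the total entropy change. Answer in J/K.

ΔS_mix = 20.1 J/K

Mole fractions: x_A = 0.917/5.17 = 0.177, x_B = 0.823.
ΔS_mix = −R(n_A ln x_A + n_B ln x_B) = −8.314 × (0.917 ln 0.177 + 4.25 ln 0.823) = 20.1 J/K.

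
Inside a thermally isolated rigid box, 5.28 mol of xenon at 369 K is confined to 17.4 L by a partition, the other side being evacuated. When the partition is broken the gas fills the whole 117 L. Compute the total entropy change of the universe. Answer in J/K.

For an ideal gas in free expansion Q = 0 and W = 0, so T is unchanged.
Entropy is a state function; using a reversible isothermal path, ΔS_gas = nR ln(V₂/V₁) = 5.28 × 8.314 × ln(117/17.4) = 83.7 J/K.
The insulated surroundings exchange no heat, so ΔS_surr = 0 and ΔS_universe = ΔS_gas.

ΔS_universe = 83.7 J/K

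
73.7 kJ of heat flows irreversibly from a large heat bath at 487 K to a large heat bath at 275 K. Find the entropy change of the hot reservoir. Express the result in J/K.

ΔS_hot = -151 J/K

The hot reservoir loses heat Q, so ΔS_hot = −Q/T_H = −73700/487 = -151 J/K.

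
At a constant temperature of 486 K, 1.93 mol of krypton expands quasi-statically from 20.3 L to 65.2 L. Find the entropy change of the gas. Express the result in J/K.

For an isothermal ideal gas ΔS_gas = nR ln(V₂/V₁) = 1.93 × 8.314 × ln(65.2/20.3) = 18.7 J/K.

ΔS_gas = 18.7 J/K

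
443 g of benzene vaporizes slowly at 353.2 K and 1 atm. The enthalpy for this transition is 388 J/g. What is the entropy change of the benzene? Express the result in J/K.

Heat absorbed by the substance: Q = mL = 443 × 388 = 171884 J.
At constant T, ΔS = Q_rev/T = 171884 / 353.2 = 487 J/K.

ΔS = 487 J/K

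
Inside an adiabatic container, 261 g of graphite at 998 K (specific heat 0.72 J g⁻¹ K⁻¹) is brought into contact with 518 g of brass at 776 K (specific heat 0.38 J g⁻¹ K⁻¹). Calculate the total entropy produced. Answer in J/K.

ΔS_total = 3.04 J/K

Energy balance: T_f = (m₁c₁T₁ + m₂c₂T₂)/(m₁c₁ + m₂c₂) = 884.43 K.
ΔS₁ = m₁c₁ ln(T_f/T₁) = 187.92 × ln(884.43/998) = -22.7 J/K.
ΔS₂ = m₂c₂ ln(T_f/T₂) = 196.84 × ln(884.43/776) = 25.74 J/K.
ΔS_total = -22.7 + 25.74 = 3.04 J/K.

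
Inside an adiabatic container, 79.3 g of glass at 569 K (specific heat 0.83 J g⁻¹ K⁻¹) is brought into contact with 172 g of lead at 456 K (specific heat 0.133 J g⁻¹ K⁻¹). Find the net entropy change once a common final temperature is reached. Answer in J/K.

Energy balance: T_f = (m₁c₁T₁ + m₂c₂T₂)/(m₁c₁ + m₂c₂) = 539.86 K.
ΔS₁ = m₁c₁ ln(T_f/T₁) = 65.819 × ln(539.86/569) = -3.461 J/K.
ΔS₂ = m₂c₂ ln(T_f/T₂) = 22.876 × ln(539.86/456) = 3.862 J/K.
ΔS_total = -3.461 + 3.862 = 0.401 J/K.

ΔS_total = 0.401 J/K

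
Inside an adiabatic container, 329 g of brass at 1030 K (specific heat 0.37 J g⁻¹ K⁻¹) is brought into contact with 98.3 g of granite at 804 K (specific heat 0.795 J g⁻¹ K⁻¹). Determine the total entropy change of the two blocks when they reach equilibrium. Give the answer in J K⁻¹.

ΔS_total = 1.43 J/K

Energy balance: T_f = (m₁c₁T₁ + m₂c₂T₂)/(m₁c₁ + m₂c₂) = 941.64 K.
ΔS₁ = m₁c₁ ln(T_f/T₁) = 121.73 × ln(941.64/1030) = -10.92 J/K.
ΔS₂ = m₂c₂ ln(T_f/T₂) = 78.1485 × ln(941.64/804) = 12.35 J/K.
ΔS_total = -10.92 + 12.35 = 1.43 J/K.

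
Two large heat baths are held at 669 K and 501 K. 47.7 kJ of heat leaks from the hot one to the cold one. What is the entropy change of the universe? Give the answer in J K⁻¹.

ΔS_total = 23.9 J/K

ΔS_hot = −Q/T_H = −47700/669 = -71.3 J/K and ΔS_cold = +Q/T_C = 47700/501 = 95.21 J/K.
ΔS_total = -71.3 + 95.21 = 23.9 J/K, positive as the second law requires.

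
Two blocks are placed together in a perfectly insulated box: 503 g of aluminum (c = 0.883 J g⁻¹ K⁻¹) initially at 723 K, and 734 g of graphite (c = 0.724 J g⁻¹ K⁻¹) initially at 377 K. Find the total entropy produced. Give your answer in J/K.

ΔS_total = 51.4 J/K

Energy balance: T_f = (m₁c₁T₁ + m₂c₂T₂)/(m₁c₁ + m₂c₂) = 534.52 K.
ΔS₁ = m₁c₁ ln(T_f/T₁) = 444.149 × ln(534.52/723) = -134.1 J/K.
ΔS₂ = m₂c₂ ln(T_f/T₂) = 531.416 × ln(534.52/377) = 185.5 J/K.
ΔS_total = -134.1 + 185.5 = 51.4 J/K.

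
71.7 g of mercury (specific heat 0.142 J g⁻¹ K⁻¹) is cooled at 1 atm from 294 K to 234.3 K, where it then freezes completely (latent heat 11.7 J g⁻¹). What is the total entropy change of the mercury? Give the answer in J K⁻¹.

ΔS = -5.89 J/K

Cooling step: ΔS₁ = m c ln(T_tr/T_i) = 71.7 × 0.142 × ln(234.3/294) = -2.311 J/K.
Phase change: ΔS₂ = −mL/T_tr = −71.7 × 11.7 / 234.3 = -3.58 J/K.
ΔS_total = (-2.311) + (-3.58) = -5.89 J/K.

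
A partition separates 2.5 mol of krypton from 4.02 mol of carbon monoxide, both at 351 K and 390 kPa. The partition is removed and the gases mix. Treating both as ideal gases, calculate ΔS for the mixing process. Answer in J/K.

Mole fractions: x_A = 2.5/6.52 = 0.383, x_B = 0.617.
ΔS_mix = −R(n_A ln x_A + n_B ln x_B) = −8.314 × (2.5 ln 0.383 + 4.02 ln 0.617) = 36.1 J/K.

ΔS_mix = 36.1 J/K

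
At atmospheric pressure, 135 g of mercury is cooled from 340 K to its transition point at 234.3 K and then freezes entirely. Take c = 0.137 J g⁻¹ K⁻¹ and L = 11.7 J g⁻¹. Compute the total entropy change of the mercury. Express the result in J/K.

Cooling step: ΔS₁ = m c ln(T_tr/T_i) = 135 × 0.137 × ln(234.3/340) = -6.886 J/K.
Phase change: ΔS₂ = −mL/T_tr = −135 × 11.7 / 234.3 = -6.741 J/K.
ΔS_total = (-6.886) + (-6.741) = -13.6 J/K.

ΔS = -13.6 J/K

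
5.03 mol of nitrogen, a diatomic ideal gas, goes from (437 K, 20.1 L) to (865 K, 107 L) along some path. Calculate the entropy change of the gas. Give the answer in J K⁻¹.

ΔS = 141 J/K

Entropy is a state function: ΔS = nC_V ln(T₂/T₁) + nR ln(V₂/V₁), with C_V = 5R/2 = 20.79 J mol⁻¹ K⁻¹ for a diatomic ideal gas.
ΔS = 5.03 × [20.79 × ln(865/437) + 8.314 × ln(107/20.1)] = 141 J/K.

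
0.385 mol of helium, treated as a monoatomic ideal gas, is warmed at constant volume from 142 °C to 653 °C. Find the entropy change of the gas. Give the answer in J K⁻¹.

In kelvin: T₁ = 415.15 K, T₂ = 926.15 K. At constant volume, ΔS = nC_V ln(T₂/T₁) with C_V = 3R/2 = 12.47 J mol⁻¹ K⁻¹.
ΔS = 0.385 × 12.47 × ln(926.15/415.15) = 3.85 J/K.

ΔS = 3.85 J/K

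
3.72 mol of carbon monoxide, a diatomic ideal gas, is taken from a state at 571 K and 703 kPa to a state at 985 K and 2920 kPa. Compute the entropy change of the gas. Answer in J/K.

ΔS = 15 J/K

ΔS = nC_p ln(T₂/T₁) − nR ln(P₂/P₁), with C_p = 7R/2 = 29.1 J mol⁻¹ K⁻¹ for a diatomic ideal gas.
ΔS = 3.72 × [29.1 × ln(985/571) − 8.314 × ln(2920/703)] = 15 J/K.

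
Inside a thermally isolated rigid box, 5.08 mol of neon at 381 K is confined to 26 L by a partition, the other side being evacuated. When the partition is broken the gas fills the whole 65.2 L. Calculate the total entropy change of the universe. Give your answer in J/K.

For an ideal gas in free expansion Q = 0 and W = 0, so T is unchanged.
Entropy is a state function; using a reversible isothermal path, ΔS_gas = nR ln(V₂/V₁) = 5.08 × 8.314 × ln(65.2/26) = 38.8 J/K.
The insulated surroundings exchange no heat, so ΔS_surr = 0 and ΔS_universe = ΔS_gas.

ΔS_universe = 38.8 J/K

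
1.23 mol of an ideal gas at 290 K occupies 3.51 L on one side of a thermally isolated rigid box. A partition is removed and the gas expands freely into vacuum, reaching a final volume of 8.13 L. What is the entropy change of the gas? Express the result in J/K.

No heat is exchanged and no work is done, so the ideal-gas temperature stays constant.
Entropy is a state function; using a reversible isothermal path, ΔS_gas = nR ln(V₂/V₁) = 1.23 × 8.314 × ln(8.13/3.51) = 8.59 J/K.

ΔS_gas = 8.59 J/K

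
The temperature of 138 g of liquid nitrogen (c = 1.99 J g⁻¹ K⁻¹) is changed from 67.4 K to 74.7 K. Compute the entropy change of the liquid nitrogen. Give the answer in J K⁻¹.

ΔS = 28.2 J/K

ΔS = ∫dQ_rev/T = m c ln(T₂/T₁) = 138 × 1.99 × ln(74.7/67.4) = 28.2 J/K.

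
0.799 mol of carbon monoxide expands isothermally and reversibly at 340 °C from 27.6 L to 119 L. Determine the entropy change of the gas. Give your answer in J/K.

ΔS_gas = 9.71 J/K

For an isothermal ideal gas ΔS_gas = nR ln(V₂/V₁) = 0.799 × 8.314 × ln(119/27.6) = 9.71 J/K.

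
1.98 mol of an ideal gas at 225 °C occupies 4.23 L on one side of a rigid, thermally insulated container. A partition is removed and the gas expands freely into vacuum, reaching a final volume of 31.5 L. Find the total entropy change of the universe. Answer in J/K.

ΔS_universe = 33.1 J/K

For an ideal gas in free expansion Q = 0 and W = 0, so T is unchanged.
Entropy is a state function; using a reversible isothermal path, ΔS_gas = nR ln(V₂/V₁) = 1.98 × 8.314 × ln(31.5/4.23) = 33.1 J/K.
The insulated surroundings exchange no heat, so ΔS_surr = 0 and ΔS_universe = ΔS_gas.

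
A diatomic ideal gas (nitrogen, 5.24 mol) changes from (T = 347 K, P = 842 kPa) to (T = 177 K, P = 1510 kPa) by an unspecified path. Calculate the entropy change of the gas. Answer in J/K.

ΔS = -128 J/K

ΔS = nC_p ln(T₂/T₁) − nR ln(P₂/P₁), with C_p = 7R/2 = 29.1 J mol⁻¹ K⁻¹ for a diatomic ideal gas.
ΔS = 5.24 × [29.1 × ln(177/347) − 8.314 × ln(1510/842)] = -128 J/K.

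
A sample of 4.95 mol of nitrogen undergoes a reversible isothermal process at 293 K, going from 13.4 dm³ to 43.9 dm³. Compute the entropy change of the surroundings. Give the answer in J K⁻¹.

For an isothermal ideal gas ΔS_gas = nR ln(V₂/V₁) = 4.95 × 8.314 × ln(43.9/13.4) = 48.8 J/K.
The process is reversible, so ΔS_surr = −ΔS_gas = -48.8 J/K and ΔS_universe = 0.

ΔS_surr = -48.8 J/K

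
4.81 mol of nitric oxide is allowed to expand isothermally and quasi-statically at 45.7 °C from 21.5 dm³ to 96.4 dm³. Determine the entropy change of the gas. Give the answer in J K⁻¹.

For an isothermal ideal gas ΔS_gas = nR ln(V₂/V₁) = 4.81 × 8.314 × ln(96.4/21.5) = 60 J/K.

ΔS_gas = 60 J/K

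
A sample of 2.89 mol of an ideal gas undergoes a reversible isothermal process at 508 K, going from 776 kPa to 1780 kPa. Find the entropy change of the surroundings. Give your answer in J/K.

ΔS_surr = 19.9 J/K

For an isothermal ideal gas ΔS_gas = nR ln(P₁/P₂) = 2.89 × 8.314 × ln(776/1780) = -19.9 J/K.
The process is reversible, so ΔS_surr = −ΔS_gas = 19.9 J/K and ΔS_universe = 0.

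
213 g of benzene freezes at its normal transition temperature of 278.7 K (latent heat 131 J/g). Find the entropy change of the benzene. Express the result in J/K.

Heat released by the substance: Q = −mL = −213 × 131 = −27903 J.
At constant T, ΔS = Q_rev/T = −27903 / 278.7 = -100 J/K.

ΔS = -100 J/K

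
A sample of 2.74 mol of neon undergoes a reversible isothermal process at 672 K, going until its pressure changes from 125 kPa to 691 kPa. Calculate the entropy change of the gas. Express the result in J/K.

ΔS_gas = -39 J/K

For an isothermal ideal gas ΔS_gas = nR ln(P₁/P₂) = 2.74 × 8.314 × ln(125/691) = -39 J/K.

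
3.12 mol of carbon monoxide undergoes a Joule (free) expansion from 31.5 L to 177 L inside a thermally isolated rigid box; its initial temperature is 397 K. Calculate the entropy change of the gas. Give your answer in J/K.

ΔS_gas = 44.8 J/K

No heat is exchanged and no work is done, so the ideal-gas temperature stays constant.
Entropy is a state function; using a reversible isothermal path, ΔS_gas = nR ln(V₂/V₁) = 3.12 × 8.314 × ln(177/31.5) = 44.8 J/K.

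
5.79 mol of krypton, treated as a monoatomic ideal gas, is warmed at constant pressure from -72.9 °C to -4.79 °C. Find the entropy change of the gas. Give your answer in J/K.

In kelvin: T₁ = 200.25 K, T₂ = 268.36 K. At constant pressure, ΔS = nC_p ln(T₂/T₁) with C_p = 5R/2 = 20.79 J mol⁻¹ K⁻¹.
ΔS = 5.79 × 20.79 × ln(268.36/200.25) = 35.2 J/K.

ΔS = 35.2 J/K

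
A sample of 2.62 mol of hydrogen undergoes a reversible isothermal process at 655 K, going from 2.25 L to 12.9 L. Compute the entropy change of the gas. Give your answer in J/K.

ΔS_gas = 38 J/K

For an isothermal ideal gas ΔS_gas = nR ln(V₂/V₁) = 2.62 × 8.314 × ln(12.9/2.25) = 38 J/K.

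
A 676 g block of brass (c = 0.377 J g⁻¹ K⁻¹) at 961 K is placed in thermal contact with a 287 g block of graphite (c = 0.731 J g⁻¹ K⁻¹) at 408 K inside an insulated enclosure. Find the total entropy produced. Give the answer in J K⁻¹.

Energy balance: T_f = (m₁c₁T₁ + m₂c₂T₂)/(m₁c₁ + m₂c₂) = 711.31 K.
ΔS₁ = m₁c₁ ln(T_f/T₁) = 254.852 × ln(711.31/961) = -76.68 J/K.
ΔS₂ = m₂c₂ ln(T_f/T₂) = 209.797 × ln(711.31/408) = 116.6 J/K.
ΔS_total = -76.68 + 116.6 = 39.9 J/K.

ΔS_total = 39.9 J/K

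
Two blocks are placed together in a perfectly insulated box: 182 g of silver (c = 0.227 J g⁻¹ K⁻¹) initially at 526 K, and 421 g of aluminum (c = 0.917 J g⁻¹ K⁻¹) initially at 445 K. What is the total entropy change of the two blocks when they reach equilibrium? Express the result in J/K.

ΔS_total = 0.546 J/K

Energy balance: T_f = (m₁c₁T₁ + m₂c₂T₂)/(m₁c₁ + m₂c₂) = 452.83 K.
ΔS₁ = m₁c₁ ln(T_f/T₁) = 41.314 × ln(452.83/526) = -6.188 J/K.
ΔS₂ = m₂c₂ ln(T_f/T₂) = 386.057 × ln(452.83/445) = 6.734 J/K.
ΔS_total = -6.188 + 6.734 = 0.546 J/K.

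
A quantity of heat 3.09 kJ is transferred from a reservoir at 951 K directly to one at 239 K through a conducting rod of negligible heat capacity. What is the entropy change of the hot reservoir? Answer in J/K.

The hot reservoir loses heat Q, so ΔS_hot = −Q/T_H = −3090/951 = -3.25 J/K.

ΔS_hot = -3.25 J/K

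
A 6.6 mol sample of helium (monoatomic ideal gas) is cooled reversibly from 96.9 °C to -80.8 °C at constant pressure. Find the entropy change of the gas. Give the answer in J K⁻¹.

ΔS = -89.8 J/K

In kelvin: T₁ = 370.05 K, T₂ = 192.35 K. At constant pressure, ΔS = nC_p ln(T₂/T₁) with C_p = 5R/2 = 20.79 J mol⁻¹ K⁻¹.
ΔS = 6.6 × 20.79 × ln(192.35/370.05) = -89.8 J/K.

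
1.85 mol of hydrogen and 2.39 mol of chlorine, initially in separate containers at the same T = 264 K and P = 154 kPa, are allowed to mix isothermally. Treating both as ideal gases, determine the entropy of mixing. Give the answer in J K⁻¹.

ΔS_mix = 24.1 J/K

Mole fractions: x_A = 1.85/4.24 = 0.436, x_B = 0.564.
ΔS_mix = −R(n_A ln x_A + n_B ln x_B) = −8.314 × (1.85 ln 0.436 + 2.39 ln 0.564) = 24.1 J/K.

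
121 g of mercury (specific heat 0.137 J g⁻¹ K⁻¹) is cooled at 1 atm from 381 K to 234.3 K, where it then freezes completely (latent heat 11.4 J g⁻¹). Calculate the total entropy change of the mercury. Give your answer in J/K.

ΔS = -13.9 J/K

Cooling step: ΔS₁ = m c ln(T_tr/T_i) = 121 × 0.137 × ln(234.3/381) = -8.06 J/K.
Phase change: ΔS₂ = −mL/T_tr = −121 × 11.4 / 234.3 = -5.887 J/K.
ΔS_total = (-8.06) + (-5.887) = -13.9 J/K.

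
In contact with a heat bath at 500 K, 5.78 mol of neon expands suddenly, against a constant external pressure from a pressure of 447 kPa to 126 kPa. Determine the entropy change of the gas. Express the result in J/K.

ΔS_gas = 60.9 J/K

Entropy is a state function, so ΔS_gas depends only on the end states.
For an isothermal ideal gas ΔS_gas = nR ln(P₁/P₂) = 5.78 × 8.314 × ln(447/126) = 60.9 J/K.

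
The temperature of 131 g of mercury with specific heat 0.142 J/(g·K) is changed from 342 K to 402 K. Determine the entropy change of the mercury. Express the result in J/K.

ΔS = ∫dQ_rev/T = m c ln(T₂/T₁) = 131 × 0.142 × ln(402/342) = 3.01 J/K.

ΔS = 3.01 J/K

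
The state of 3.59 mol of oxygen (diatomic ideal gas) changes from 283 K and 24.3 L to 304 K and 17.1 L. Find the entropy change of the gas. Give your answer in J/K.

ΔS = -5.15 J/K

Entropy is a state function: ΔS = nC_V ln(T₂/T₁) + nR ln(V₂/V₁), with C_V = 5R/2 = 20.79 J mol⁻¹ K⁻¹ for a diatomic ideal gas.
ΔS = 3.59 × [20.79 × ln(304/283) + 8.314 × ln(17.1/24.3)] = -5.15 J/K.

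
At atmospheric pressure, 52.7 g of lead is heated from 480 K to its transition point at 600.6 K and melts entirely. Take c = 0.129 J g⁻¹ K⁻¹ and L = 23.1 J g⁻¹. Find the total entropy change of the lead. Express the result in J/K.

ΔS = 3.55 J/K

Warming step: ΔS₁ = m c ln(T_tr/T_i) = 52.7 × 0.129 × ln(600.6/480) = 1.524 J/K.
Phase change: ΔS₂ = +mL/T_tr = 52.7 × 23.1 / 600.6 = 2.027 J/K.
ΔS_total = (1.524) + (2.027) = 3.55 J/K.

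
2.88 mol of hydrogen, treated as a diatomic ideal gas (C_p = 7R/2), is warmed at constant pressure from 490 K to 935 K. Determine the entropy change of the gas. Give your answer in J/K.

ΔS = 54.1 J/K

At constant pressure, ΔS = nC_p ln(T₂/T₁) with C_p = 7R/2 = 29.1 J mol⁻¹ K⁻¹.
ΔS = 2.88 × 29.1 × ln(935/490) = 54.1 J/K.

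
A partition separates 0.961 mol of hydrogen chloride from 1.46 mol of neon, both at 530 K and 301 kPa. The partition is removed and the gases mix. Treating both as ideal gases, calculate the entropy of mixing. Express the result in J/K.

Mole fractions: x_A = 0.961/2.42 = 0.397, x_B = 0.603.
ΔS_mix = −R(n_A ln x_A + n_B ln x_B) = −8.314 × (0.961 ln 0.397 + 1.46 ln 0.603) = 13.5 J/K.

ΔS_mix = 13.5 J/K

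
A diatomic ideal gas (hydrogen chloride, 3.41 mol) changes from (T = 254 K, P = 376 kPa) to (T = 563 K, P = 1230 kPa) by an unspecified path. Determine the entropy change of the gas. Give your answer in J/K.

ΔS = 45.4 J/K

ΔS = nC_p ln(T₂/T₁) − nR ln(P₂/P₁), with C_p = 7R/2 = 29.1 J mol⁻¹ K⁻¹ for a diatomic ideal gas.
ΔS = 3.41 × [29.1 × ln(563/254) − 8.314 × ln(1230/376)] = 45.4 J/K.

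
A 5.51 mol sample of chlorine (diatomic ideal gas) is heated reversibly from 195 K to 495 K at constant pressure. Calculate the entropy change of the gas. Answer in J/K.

ΔS = 149 J/K

At constant pressure, ΔS = nC_p ln(T₂/T₁) with C_p = 7R/2 = 29.1 J mol⁻¹ K⁻¹.
ΔS = 5.51 × 29.1 × ln(495/195) = 149 J/K.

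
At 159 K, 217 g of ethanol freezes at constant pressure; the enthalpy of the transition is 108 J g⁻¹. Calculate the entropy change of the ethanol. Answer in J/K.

Heat released by the substance: Q = −mL = −217 × 108 = −23436 J.
At constant T, ΔS = Q_rev/T = −23436 / 159 = -147 J/K.

ΔS = -147 J/K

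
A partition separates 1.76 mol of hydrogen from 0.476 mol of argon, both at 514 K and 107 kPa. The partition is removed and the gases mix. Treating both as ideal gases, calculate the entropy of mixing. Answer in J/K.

ΔS_mix = 9.62 J/K

Mole fractions: x_A = 1.76/2.24 = 0.787, x_B = 0.213.
ΔS_mix = −R(n_A ln x_A + n_B ln x_B) = −8.314 × (1.76 ln 0.787 + 0.476 ln 0.213) = 9.62 J/K.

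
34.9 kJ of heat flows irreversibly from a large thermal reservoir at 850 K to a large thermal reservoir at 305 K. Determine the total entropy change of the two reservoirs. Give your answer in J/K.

ΔS_hot = −Q/T_H = −34900/850 = -41.059 J/K and ΔS_cold = +Q/T_C = 34900/305 = 114.43 J/K.
ΔS_total = -41.059 + 114.43 = 73.4 J/K, positive as the second law requires.

ΔS_total = 73.4 J/K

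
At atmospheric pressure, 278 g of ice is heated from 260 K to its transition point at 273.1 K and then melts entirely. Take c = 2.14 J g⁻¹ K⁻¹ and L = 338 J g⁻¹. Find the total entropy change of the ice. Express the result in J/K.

Warming step: ΔS₁ = m c ln(T_tr/T_i) = 278 × 2.14 × ln(273.1/260) = 29.24 J/K.
Phase change: ΔS₂ = +mL/T_tr = 278 × 338 / 273.1 = 344.1 J/K.
ΔS_total = (29.24) + (344.1) = 373 J/K.

ΔS = 373 J/K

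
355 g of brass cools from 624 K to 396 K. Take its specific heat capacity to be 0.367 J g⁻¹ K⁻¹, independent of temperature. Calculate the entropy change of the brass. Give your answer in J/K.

ΔS = ∫dQ_rev/T = m c ln(T₂/T₁) = 355 × 0.367 × ln(396/624) = -59.2 J/K.

ΔS = -59.2 J/K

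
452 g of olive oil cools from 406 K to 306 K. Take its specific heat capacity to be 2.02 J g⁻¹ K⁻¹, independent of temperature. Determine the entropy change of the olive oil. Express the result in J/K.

ΔS = -258 J/K

ΔS = ∫dQ_rev/T = m c ln(T₂/T₁) = 452 × 2.02 × ln(306/406) = -258 J/K.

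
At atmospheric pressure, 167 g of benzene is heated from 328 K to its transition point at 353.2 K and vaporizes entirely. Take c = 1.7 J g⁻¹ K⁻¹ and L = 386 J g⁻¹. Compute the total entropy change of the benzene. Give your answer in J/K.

ΔS = 204 J/K

Warming step: ΔS₁ = m c ln(T_tr/T_i) = 167 × 1.7 × ln(353.2/328) = 21.01 J/K.
Phase change: ΔS₂ = +mL/T_tr = 167 × 386 / 353.2 = 182.5 J/K.
ΔS_total = (21.01) + (182.5) = 204 J/K.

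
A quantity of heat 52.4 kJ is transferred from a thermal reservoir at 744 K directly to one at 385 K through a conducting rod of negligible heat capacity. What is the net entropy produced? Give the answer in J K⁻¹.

ΔS_total = 65.7 J/K

ΔS_hot = −Q/T_H = −52400/744 = -70.43 J/K and ΔS_cold = +Q/T_C = 52400/385 = 136.1 J/K.
ΔS_total = -70.43 + 136.1 = 65.7 J/K, positive as the second law requires.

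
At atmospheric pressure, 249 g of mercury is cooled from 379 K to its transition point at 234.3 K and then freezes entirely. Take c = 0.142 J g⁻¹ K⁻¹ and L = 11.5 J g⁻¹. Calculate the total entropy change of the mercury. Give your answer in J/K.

ΔS = -29.2 J/K

Cooling step: ΔS₁ = m c ln(T_tr/T_i) = 249 × 0.142 × ln(234.3/379) = -17 J/K.
Phase change: ΔS₂ = −mL/T_tr = −249 × 11.5 / 234.3 = -12.22 J/K.
ΔS_total = (-17) + (-12.22) = -29.2 J/K.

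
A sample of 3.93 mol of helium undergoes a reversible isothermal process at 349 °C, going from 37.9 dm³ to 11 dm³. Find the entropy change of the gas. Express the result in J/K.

ΔS_gas = -40.4 J/K

For an isothermal ideal gas ΔS_gas = nR ln(V₂/V₁) = 3.93 × 8.314 × ln(11/37.9) = -40.4 J/K.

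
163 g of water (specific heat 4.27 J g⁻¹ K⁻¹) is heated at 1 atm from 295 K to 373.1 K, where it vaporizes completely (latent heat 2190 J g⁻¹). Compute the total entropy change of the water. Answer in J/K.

Warming step: ΔS₁ = m c ln(T_tr/T_i) = 163 × 4.27 × ln(373.1/295) = 163.5 J/K.
Phase change: ΔS₂ = +mL/T_tr = 163 × 2190 / 373.1 = 956.8 J/K.
ΔS_total = (163.5) + (956.8) = 1120 J/K.

ΔS = 1120 J/K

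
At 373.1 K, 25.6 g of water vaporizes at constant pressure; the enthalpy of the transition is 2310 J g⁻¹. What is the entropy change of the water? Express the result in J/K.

Heat absorbed by the substance: Q = mL = 25.6 × 2310 = 59136 J.
At constant T, ΔS = Q_rev/T = 59136 / 373.1 = 158 J/K.

ΔS = 158 J/K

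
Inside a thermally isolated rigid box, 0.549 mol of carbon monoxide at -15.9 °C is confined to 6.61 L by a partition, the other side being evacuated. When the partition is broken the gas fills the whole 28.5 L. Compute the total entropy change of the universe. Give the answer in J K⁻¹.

For an ideal gas in free expansion Q = 0 and W = 0, so T is unchanged.
Entropy is a state function; using a reversible isothermal path, ΔS_gas = nR ln(V₂/V₁) = 0.549 × 8.314 × ln(28.5/6.61) = 6.67 J/K.
The insulated surroundings exchange no heat, so ΔS_surr = 0 and ΔS_universe = ΔS_gas.

ΔS_universe = 6.67 J/K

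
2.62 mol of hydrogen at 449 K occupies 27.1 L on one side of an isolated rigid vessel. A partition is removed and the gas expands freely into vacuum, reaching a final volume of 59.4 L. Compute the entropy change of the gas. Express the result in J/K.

No heat is exchanged and no work is done, so the ideal-gas temperature stays constant.
Entropy is a state function; using a reversible isothermal path, ΔS_gas = nR ln(V₂/V₁) = 2.62 × 8.314 × ln(59.4/27.1) = 17.1 J/K.

ΔS_gas = 17.1 J/K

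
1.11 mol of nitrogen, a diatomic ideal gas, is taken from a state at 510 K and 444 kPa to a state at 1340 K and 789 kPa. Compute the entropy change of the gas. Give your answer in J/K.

ΔS = nC_p ln(T₂/T₁) − nR ln(P₂/P₁), with C_p = 7R/2 = 29.1 J mol⁻¹ K⁻¹ for a diatomic ideal gas.
ΔS = 1.11 × [29.1 × ln(1340/510) − 8.314 × ln(789/444)] = 25.9 J/K.

ΔS = 25.9 J/K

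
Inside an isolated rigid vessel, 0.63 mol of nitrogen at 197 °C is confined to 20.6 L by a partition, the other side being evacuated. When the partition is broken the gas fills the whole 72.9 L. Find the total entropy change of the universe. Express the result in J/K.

No heat is exchanged and no work is done, so the ideal-gas temperature stays constant.
Entropy is a state function; using a reversible isothermal path, ΔS_gas = nR ln(V₂/V₁) = 0.63 × 8.314 × ln(72.9/20.6) = 6.62 J/K.
The insulated surroundings exchange no heat, so ΔS_surr = 0 and ΔS_universe = ΔS_gas.

ΔS_universe = 6.62 J/K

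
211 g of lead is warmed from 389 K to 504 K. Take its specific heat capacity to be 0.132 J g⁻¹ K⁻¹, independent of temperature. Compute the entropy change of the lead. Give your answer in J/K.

ΔS = 7.21 J/K

ΔS = ∫dQ_rev/T = m c ln(T₂/T₁) = 211 × 0.132 × ln(504/389) = 7.21 J/K.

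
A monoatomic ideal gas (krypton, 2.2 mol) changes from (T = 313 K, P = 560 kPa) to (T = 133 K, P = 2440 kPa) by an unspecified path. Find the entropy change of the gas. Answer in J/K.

ΔS = nC_p ln(T₂/T₁) − nR ln(P₂/P₁), with C_p = 5R/2 = 20.79 J mol⁻¹ K⁻¹ for a monoatomic ideal gas.
ΔS = 2.2 × [20.79 × ln(133/313) − 8.314 × ln(2440/560)] = -66.1 J/K.

ΔS = -66.1 J/K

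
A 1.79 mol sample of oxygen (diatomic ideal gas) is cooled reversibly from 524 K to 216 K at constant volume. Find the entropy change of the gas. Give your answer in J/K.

ΔS = -33 J/K

At constant volume, ΔS = nC_V ln(T₂/T₁) with C_V = 5R/2 = 20.79 J mol⁻¹ K⁻¹.
ΔS = 1.79 × 20.79 × ln(216/524) = -33 J/K.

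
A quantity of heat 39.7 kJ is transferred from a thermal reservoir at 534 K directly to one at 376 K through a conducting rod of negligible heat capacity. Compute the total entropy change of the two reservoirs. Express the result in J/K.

ΔS_hot = −Q/T_H = −39700/534 = -74.345 J/K and ΔS_cold = +Q/T_C = 39700/376 = 105.59 J/K.
ΔS_total = -74.345 + 105.59 = 31.2 J/K, positive as the second law requires.

ΔS_total = 31.2 J/K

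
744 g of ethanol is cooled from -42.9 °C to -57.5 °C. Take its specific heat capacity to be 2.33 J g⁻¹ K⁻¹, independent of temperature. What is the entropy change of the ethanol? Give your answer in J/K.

ΔS = -114 J/K

In kelvin: T₁ = 230.25 K, T₂ = 215.65 K. ΔS = ∫dQ_rev/T = m c ln(T₂/T₁) = 744 × 2.33 × ln(215.65/230.25) = -114 J/K.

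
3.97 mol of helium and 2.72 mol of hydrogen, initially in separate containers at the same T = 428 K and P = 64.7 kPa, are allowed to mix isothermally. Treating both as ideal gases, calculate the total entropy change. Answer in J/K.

ΔS_mix = 37.6 J/K

Mole fractions: x_A = 3.97/6.69 = 0.593, x_B = 0.407.
ΔS_mix = −R(n_A ln x_A + n_B ln x_B) = −8.314 × (3.97 ln 0.593 + 2.72 ln 0.407) = 37.6 J/K.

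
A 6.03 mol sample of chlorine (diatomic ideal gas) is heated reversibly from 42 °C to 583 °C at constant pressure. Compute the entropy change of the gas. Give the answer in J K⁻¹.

In kelvin: T₁ = 315.15 K, T₂ = 856.15 K. At constant pressure, ΔS = nC_p ln(T₂/T₁) with C_p = 7R/2 = 29.1 J mol⁻¹ K⁻¹.
ΔS = 6.03 × 29.1 × ln(856.15/315.15) = 175 J/K.

ΔS = 175 J/K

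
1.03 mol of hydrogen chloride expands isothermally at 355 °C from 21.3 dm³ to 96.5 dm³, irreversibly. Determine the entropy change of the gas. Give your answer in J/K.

ΔS_gas = 12.9 J/K

Entropy is a state function, so ΔS_gas depends only on the end states.
For an isothermal ideal gas ΔS_gas = nR ln(V₂/V₁) = 1.03 × 8.314 × ln(96.5/21.3) = 12.9 J/K.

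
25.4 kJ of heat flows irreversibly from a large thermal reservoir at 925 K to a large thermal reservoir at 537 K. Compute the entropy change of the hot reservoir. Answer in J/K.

The hot reservoir loses heat Q, so ΔS_hot = −Q/T_H = −25400/925 = -27.5 J/K.

ΔS_hot = -27.5 J/K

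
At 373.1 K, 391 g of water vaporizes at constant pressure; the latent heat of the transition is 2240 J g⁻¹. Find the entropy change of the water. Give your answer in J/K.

Heat absorbed by the substance: Q = mL = 391 × 2240 = 875840 J.
At constant T, ΔS = Q_rev/T = 875840 / 373.1 = 2350 J/K.

ΔS = 2350 J/K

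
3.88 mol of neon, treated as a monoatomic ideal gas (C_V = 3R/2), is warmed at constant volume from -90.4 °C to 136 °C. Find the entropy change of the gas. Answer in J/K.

ΔS = 39 J/K

In kelvin: T₁ = 182.75 K, T₂ = 409.15 K. At constant volume, ΔS = nC_V ln(T₂/T₁) with C_V = 3R/2 = 12.47 J mol⁻¹ K⁻¹.
ΔS = 3.88 × 12.47 × ln(409.15/182.75) = 39 J/K.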